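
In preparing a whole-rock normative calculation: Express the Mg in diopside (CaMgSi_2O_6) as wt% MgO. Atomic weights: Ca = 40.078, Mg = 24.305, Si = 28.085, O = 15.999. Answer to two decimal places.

18.61 wt%

Molar mass of CaMgSi_2O_6 = 1*40.078 + 1*24.305 + 2*28.085 + 6*15.999 = 216.547 g/mol.
Each formula unit contains 1 Mg, equivalent to 1/1 = 1.0000 mol MgO.
M(MgO) = 1×24.305 + 1×15.999 = 40.304 g/mol.
Mass of MgO per formula unit = 1.0000 × 40.304 = 40.304 g.
MgO wt% = 40.304 / 216.547 × 100 = 18.61%.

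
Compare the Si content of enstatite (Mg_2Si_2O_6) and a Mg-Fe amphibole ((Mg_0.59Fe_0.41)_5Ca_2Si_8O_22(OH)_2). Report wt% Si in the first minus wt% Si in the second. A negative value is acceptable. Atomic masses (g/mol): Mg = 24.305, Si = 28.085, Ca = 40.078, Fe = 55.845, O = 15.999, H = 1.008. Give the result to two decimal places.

Si in Mg_2Si_2O_6: molar mass 200.774 g/mol; 2×28.085 = 56.170 g → 27.98 wt%.
Si in (Mg_0.59Fe_0.41)_5Ca_2Si_8O_22(OH)_2: molar mass 877.010 g/mol; 8×28.085 = 224.680 g → 25.62 wt%.
Difference = 27.98 − 25.62 = 2.36 percentage points.

2.36 percentage points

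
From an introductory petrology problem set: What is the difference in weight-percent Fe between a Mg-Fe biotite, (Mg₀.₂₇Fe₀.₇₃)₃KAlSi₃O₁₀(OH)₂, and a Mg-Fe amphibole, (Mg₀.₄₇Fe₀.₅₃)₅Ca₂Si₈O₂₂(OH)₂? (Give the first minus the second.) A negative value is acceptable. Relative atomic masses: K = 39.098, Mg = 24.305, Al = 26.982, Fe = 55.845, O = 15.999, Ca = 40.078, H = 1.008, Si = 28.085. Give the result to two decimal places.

M((Mg₀.₂₇Fe₀.₇₃)₃KAlSi₃O₁₀(OH)₂) = 486.327 g/mol, so wt% Fe = 122.301/486.327 × 100 = 25.15%.
M((Mg₀.₄₇Fe₀.₅₃)₅Ca₂Si₈O₂₂(OH)₂) = 895.934 g/mol, so wt% Fe = 147.989/895.934 × 100 = 16.52%.
25.15 − 16.52 = 8.63 pp.

8.63 percentage points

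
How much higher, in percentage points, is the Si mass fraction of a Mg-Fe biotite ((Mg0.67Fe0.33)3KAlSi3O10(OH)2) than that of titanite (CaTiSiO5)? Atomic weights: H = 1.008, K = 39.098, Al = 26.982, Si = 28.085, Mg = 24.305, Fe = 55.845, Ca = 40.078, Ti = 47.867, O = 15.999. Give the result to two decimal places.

First mineral: 84.255 g Si in 448.479 g formula = 18.79 wt% Si.
Second mineral: 28.085 g Si in 196.025 g formula = 14.33 wt% Si.
18.79% − 14.33% gives a difference of 4.46 percentage points.

4.46 percentage points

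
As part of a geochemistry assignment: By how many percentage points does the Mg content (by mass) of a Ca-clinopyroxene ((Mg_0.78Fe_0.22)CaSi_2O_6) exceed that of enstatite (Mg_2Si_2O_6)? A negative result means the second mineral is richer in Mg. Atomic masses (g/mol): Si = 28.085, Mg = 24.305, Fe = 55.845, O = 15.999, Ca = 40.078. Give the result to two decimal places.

-15.73 percentage points

Mg in (Mg_0.78Fe_0.22)CaSi_2O_6: molar mass 223.486 g/mol; 0.78×24.305 = 18.958 g → 8.48 wt%.
Mg in Mg_2Si_2O_6: molar mass 200.774 g/mol; 2×24.305 = 48.610 g → 24.21 wt%.
Difference = 8.48 − 24.21 = -15.73 percentage points.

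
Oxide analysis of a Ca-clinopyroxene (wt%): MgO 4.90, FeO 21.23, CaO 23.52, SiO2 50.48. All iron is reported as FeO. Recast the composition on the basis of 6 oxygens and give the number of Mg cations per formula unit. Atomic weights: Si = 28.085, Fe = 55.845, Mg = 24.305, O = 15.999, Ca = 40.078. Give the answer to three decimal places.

MgO: 4.90/40.304 = 0.12158 mol → 0.12158 mol Mg, 0.12158 mol O.
FeO: 21.23/71.844 = 0.29550 mol → 0.29550 mol Fe, 0.29550 mol O.
CaO: 23.52/56.077 = 0.41942 mol → 0.41942 mol Ca, 0.41942 mol O.
SiO2: 50.48/60.083 = 0.84017 mol → 0.84017 mol Si, 1.68034 mol O.
Total oxygen = 2.51684 mol. Normalization factor = 6/2.51684 = 2.38394.
Mg per 6 O = 0.12158 × 2.38394 = 0.290.

0.290 Mg apfu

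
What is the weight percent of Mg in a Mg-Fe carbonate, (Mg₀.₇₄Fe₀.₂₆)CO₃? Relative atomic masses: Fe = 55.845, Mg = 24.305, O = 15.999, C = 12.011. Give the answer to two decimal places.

Formula mass = 0.74×24.305 + 0.26×55.845 + 1×12.011 + 3×15.999 = 92.513 g/mol, of which 17.986 g is Mg.
So Mg makes up 17.986/92.513 = 0.1944 of the mass, i.e. 19.44%.

19.44 weight percent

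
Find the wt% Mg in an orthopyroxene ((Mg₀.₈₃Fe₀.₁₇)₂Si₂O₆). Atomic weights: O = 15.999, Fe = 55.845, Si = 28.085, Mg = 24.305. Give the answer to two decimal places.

19.08 wt%

M((Mg₀.₈₃Fe₀.₁₇)₂Si₂O₆) = 211.498 g/mol.
Mg contributes 1.66 × 24.305 = 40.346 g per mole.
40.346/211.498 = 0.1908 → 19.08%.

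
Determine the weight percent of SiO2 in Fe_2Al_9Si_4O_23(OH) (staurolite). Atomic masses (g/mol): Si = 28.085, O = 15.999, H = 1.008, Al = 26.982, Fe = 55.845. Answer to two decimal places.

Formula mass = 851.852 g/mol.
4 Si → 4.0000 mol SiO2 per formula unit; M(SiO2) = 60.083, so SiO2 mass = 240.332 g.
240.332/851.852 × 100 = 28.21 wt%.

28.21 wt%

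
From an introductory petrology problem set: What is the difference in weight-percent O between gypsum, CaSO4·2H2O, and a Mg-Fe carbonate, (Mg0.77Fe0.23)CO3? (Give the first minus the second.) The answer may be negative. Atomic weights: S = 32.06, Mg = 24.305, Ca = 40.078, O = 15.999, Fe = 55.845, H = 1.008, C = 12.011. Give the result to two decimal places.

3.34 percentage points

First mineral: 95.994 g O in 172.164 g formula = 55.76 wt% O.
Second mineral: 47.997 g O in 91.567 g formula = 52.42 wt% O.
55.76% − 52.42% gives a difference of 3.34 percentage points.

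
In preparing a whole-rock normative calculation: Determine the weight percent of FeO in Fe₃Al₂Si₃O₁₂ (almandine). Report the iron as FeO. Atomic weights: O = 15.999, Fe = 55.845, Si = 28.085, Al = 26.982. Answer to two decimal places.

43.30 wt%

Molar mass of Fe₃Al₂Si₃O₁₂ = 3×55.845 + 2×26.982 + 3×28.085 + 12×15.999 = 497.742 g/mol.
Each formula unit contains 3 Fe, equivalent to 3/1 = 3.0000 mol FeO.
M(FeO) = 1×55.845 + 1×15.999 = 71.844 g/mol.
Mass of FeO per formula unit = 3.0000 × 71.844 = 215.532 g.
FeO wt% = 215.532 / 497.742 × 100 = 43.30%.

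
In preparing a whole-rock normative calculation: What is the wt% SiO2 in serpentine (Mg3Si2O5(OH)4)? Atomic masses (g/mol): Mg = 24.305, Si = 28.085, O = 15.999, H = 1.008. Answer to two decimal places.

M(Mg3Si2O5(OH)4) = 277.108 g/mol; M(SiO2) = 60.083 g/mol.
Moles SiO2 per formula unit = 2 Si ÷ 1 = 2.0000.
SiO2 fraction = (2.0000 × 60.083) / 277.108 = 120.166/277.108 = 0.4336.

43.36 wt%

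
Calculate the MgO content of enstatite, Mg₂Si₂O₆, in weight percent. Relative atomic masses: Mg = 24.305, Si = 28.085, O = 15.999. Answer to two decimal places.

40.15 wt%

Molar mass of Mg₂Si₂O₆ = 2×24.305 + 2×28.085 + 6×15.999 = 200.774 g/mol.
Each formula unit contains 2 Mg, equivalent to 2/1 = 2.0000 mol MgO.
M(MgO) = 1×24.305 + 1×15.999 = 40.304 g/mol.
Mass of MgO per formula unit = 2.0000 × 40.304 = 80.608 g.
MgO wt% = 80.608 / 200.774 × 100 = 40.15%.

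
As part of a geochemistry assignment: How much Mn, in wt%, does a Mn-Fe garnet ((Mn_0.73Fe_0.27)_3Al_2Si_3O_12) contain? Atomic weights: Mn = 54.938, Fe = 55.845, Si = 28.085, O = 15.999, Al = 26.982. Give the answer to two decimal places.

24.27 wt%

Formula mass = 2.19×54.938 + 0.81×55.845 + 2×26.982 + 3×28.085 + 12×15.999 = 495.756 g/mol, of which 120.314 g is Mn.
So Mn makes up 120.314/495.756 = 0.2427 of the mass, i.e. 24.27%.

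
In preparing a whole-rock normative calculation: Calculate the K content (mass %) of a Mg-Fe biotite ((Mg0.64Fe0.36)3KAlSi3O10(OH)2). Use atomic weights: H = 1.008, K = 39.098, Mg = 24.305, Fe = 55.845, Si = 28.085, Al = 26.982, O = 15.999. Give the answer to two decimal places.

Molar mass of (Mg0.64Fe0.36)3KAlSi3O10(OH)2: 1.92×24.305 + 1.08×55.845 + 1×39.098 + 1×26.982 + 3×28.085 + 12×15.999 + 2×1.008 = 451.317 g/mol.
Mass of K per formula unit: 1 × 39.098 = 39.098 g.
Weight fraction K = 39.098 / 451.317 = 0.0866.

8.66 mass %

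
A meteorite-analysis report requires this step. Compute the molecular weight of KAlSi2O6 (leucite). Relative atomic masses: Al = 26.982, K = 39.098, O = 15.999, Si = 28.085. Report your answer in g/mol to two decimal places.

K: 1 × 39.098 = 39.0980
Al: 1 × 26.982 = 26.9820
Si: 2 × 28.085 = 56.1700
O: 6 × 15.999 = 95.9940
Summing the contributions gives the formula mass.

218.24 g/mol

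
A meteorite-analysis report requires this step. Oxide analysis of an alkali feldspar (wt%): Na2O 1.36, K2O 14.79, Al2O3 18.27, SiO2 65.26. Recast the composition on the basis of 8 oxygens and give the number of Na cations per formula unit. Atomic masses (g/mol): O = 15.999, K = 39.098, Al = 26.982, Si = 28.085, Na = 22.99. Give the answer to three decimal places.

0.122 Na apfu

Na2O: 1.36/61.979 = 0.02194 mol → 0.04388 mol Na, 0.02194 mol O.
K2O: 14.79/94.195 = 0.15701 mol → 0.31402 mol K, 0.15701 mol O.
Al2O3: 18.27/101.961 = 0.17919 mol → 0.35838 mol Al, 0.53757 mol O.
SiO2: 65.26/60.083 = 1.08616 mol → 1.08616 mol Si, 2.17232 mol O.
Total oxygen = 2.88884 mol. Normalization factor = 8/2.88884 = 2.76928.
Na per 8 O = 0.04388 × 2.76928 = 0.122.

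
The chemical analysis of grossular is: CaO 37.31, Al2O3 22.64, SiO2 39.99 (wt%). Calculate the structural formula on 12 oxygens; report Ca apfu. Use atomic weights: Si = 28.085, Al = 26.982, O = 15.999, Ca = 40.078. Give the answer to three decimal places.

2.999 Ca apfu

37.31 wt% CaO ÷ 56.077 g/mol = 0.66534 mol, giving 0.66534 Ca and 0.66534 O.
22.64 wt% Al2O3 ÷ 101.961 g/mol = 0.22205 mol, giving 0.44410 Al and 0.66615 O.
39.99 wt% SiO2 ÷ 60.083 g/mol = 0.66558 mol, giving 0.66558 Si and 1.33116 O.
Oxygen sums to 2.66265; scaling by 12/2.66265 = 4.50679 puts the formula on 12 O.
Ca: 0.66534 × 4.50679 = 2.999 atoms per formula unit.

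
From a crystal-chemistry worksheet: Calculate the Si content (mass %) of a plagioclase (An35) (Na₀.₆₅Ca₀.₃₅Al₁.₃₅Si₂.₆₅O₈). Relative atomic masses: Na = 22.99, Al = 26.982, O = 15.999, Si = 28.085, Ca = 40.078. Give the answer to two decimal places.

M(Na₀.₆₅Ca₀.₃₅Al₁.₃₅Si₂.₆₅O₈) = 267.814 g/mol.
Si contributes 2.65 × 28.085 = 74.425 g per mole.
74.425/267.814 = 0.2779 → 27.79%.

27.79 mass %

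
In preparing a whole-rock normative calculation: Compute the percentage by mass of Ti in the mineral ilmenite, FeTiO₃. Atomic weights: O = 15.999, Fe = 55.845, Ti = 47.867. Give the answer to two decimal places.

Molar mass of FeTiO₃: 1*55.845 + 1*47.867 + 3*15.999 = 151.709 g/mol.
Mass of Ti per formula unit: 1 × 47.867 = 47.867 g.
Weight fraction Ti = 47.867 / 151.709 = 0.3155.

31.55 weight percent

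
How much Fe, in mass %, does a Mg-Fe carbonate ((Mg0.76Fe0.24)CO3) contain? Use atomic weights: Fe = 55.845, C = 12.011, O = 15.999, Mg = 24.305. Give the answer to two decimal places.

Molar mass of (Mg0.76Fe0.24)CO3: 0.76×24.305 + 0.24×55.845 + 1×12.011 + 3×15.999 = 91.883 g/mol.
Mass of Fe per formula unit: 0.24 × 55.845 = 13.403 g.
Weight fraction Fe = 13.403 / 91.883 = 0.1459.

14.59 mass %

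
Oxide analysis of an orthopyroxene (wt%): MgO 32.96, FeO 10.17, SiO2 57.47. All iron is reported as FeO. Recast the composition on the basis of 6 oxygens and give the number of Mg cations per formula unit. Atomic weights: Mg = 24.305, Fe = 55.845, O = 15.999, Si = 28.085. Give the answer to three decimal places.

MgO: 32.96/40.304 = 0.81778 mol → 0.81778 mol Mg, 0.81778 mol O.
FeO: 10.17/71.844 = 0.14156 mol → 0.14156 mol Fe, 0.14156 mol O.
SiO2: 57.47/60.083 = 0.95651 mol → 0.95651 mol Si, 1.91302 mol O.
Total oxygen = 2.87236 mol. Normalization factor = 6/2.87236 = 2.08887.
Mg per 6 O = 0.81778 × 2.08887 = 1.708.

1.708 Mg apfu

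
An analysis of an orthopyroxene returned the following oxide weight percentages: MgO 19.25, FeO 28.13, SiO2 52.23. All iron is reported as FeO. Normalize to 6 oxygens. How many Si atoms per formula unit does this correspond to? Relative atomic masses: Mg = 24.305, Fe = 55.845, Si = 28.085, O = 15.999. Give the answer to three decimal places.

19.25 wt% MgO ÷ 40.304 g/mol = 0.47762 mol, giving 0.47762 Mg and 0.47762 O.
28.13 wt% FeO ÷ 71.844 g/mol = 0.39154 mol, giving 0.39154 Fe and 0.39154 O.
52.23 wt% SiO2 ÷ 60.083 g/mol = 0.86930 mol, giving 0.86930 Si and 1.73860 O.
Oxygen sums to 2.60776; scaling by 6/2.60776 = 2.30083 puts the formula on 6 O.
Si: 0.86930 × 2.30083 = 2.000 atoms per formula unit.

2.000 Si apfu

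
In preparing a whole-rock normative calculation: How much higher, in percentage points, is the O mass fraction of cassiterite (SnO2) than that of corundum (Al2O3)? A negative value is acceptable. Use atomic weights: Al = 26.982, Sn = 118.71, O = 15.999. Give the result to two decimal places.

-25.84 percentage points

O in SnO2: molar mass 150.708 g/mol; 2×15.999 = 31.998 g → 21.23 wt%.
O in Al2O3: molar mass 101.961 g/mol; 3×15.999 = 47.997 g → 47.07 wt%.
Difference = 21.23 − 47.07 = -25.84 percentage points.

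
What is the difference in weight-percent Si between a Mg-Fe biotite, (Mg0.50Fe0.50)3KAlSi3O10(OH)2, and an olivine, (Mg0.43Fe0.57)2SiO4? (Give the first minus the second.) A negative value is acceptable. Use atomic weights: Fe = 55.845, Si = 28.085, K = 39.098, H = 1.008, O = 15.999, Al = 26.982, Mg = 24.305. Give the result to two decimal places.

2.24 percentage points

First mineral: 84.255 g Si in 464.564 g formula = 18.14 wt% Si.
Second mineral: 28.085 g Si in 176.647 g formula = 15.90 wt% Si.
18.14% − 15.90% gives a difference of 2.24 percentage points.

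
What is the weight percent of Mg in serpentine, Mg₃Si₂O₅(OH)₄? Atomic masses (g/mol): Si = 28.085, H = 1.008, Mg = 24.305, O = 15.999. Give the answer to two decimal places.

26.31 weight percent

M(Mg₃Si₂O₅(OH)₄) = 277.108 g/mol.
Mg contributes 3 × 24.305 = 72.915 g per mole.
72.915/277.108 = 0.2631 → 26.31%.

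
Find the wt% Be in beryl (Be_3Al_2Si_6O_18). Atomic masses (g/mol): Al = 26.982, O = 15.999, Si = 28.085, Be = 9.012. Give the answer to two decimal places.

M(Be_3Al_2Si_6O_18) = 537.492 g/mol.
Be contributes 3 × 9.012 = 27.036 g per mole.
27.036/537.492 = 0.0503 → 5.03%.

5.03 weight percent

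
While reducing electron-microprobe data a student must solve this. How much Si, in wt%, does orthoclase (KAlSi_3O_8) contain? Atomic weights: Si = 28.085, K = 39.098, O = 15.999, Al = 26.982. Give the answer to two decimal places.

Molar mass of KAlSi_3O_8: 1×39.098 + 1×26.982 + 3×28.085 + 8×15.999 = 278.327 g/mol.
Mass of Si per formula unit: 3 × 28.085 = 84.255 g.
Weight fraction Si = 84.255 / 278.327 = 0.3027.

30.27 wt%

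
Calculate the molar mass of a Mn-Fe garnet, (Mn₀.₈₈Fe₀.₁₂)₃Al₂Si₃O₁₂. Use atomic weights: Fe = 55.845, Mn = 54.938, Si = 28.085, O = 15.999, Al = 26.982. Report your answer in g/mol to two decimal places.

495.35 g/mol

The formula mass is the sum 2.64(54.938) + 0.36(55.845) + 2(26.982) + 3(28.085) + 12(15.999).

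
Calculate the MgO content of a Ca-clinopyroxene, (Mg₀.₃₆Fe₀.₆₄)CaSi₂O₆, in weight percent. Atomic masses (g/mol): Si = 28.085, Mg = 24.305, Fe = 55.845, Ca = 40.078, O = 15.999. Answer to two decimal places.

6.13 wt%

M((Mg₀.₃₆Fe₀.₆₄)CaSi₂O₆) = 236.733 g/mol; M(MgO) = 40.304 g/mol.
Moles MgO per formula unit = 0.36 Mg ÷ 1 = 0.3600.
MgO fraction = (0.3600 × 40.304) / 236.733 = 14.509/236.733 = 0.0613.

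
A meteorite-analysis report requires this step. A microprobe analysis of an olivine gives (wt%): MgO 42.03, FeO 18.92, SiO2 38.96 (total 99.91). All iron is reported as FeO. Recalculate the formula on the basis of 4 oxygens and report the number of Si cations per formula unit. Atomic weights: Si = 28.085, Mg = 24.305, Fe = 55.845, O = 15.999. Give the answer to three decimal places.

0.996 Si apfu

MgO: 42.03/40.304 = 1.04282 mol → 1.04282 mol Mg, 1.04282 mol O.
FeO: 18.92/71.844 = 0.26335 mol → 0.26335 mol Fe, 0.26335 mol O.
SiO2: 38.96/60.083 = 0.64844 mol → 0.64844 mol Si, 1.29688 mol O.
Total oxygen = 2.60305 mol. Normalization factor = 4/2.60305 = 1.53666.
Si per 4 O = 0.64844 × 1.53666 = 0.996.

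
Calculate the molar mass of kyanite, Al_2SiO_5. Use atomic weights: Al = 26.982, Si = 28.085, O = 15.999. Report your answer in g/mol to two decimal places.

M = 2(26.982) + 1(28.085) + 5(15.999)

162.04 g/mol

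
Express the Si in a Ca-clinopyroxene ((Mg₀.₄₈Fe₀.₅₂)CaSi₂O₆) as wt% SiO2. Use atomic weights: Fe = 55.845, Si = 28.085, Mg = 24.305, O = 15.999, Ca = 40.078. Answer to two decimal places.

51.58 wt%

M((Mg₀.₄₈Fe₀.₅₂)CaSi₂O₆) = 232.948 g/mol; M(SiO2) = 60.083 g/mol.
Moles SiO2 per formula unit = 2 Si ÷ 1 = 2.0000.
SiO2 fraction = (2.0000 × 60.083) / 232.948 = 120.166/232.948 = 0.5158.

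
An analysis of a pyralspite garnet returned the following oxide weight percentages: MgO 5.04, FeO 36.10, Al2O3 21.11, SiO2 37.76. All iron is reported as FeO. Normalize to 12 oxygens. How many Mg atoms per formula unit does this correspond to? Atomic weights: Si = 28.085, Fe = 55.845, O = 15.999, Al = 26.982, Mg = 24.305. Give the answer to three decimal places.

MgO (M=40.304): mol = 0.12505; Mg = 0.12505, O = 0.12505.
FeO (M=71.844): mol = 0.50248; Fe = 0.50248, O = 0.50248.
Al2O3 (M=101.961): mol = 0.20704; Al = 0.41408, O = 0.62112.
SiO2 (M=60.083): mol = 0.62846; Si = 0.62846, O = 1.25692.
ΣO = 2.50557; factor = 12/ΣO = 4.78933.
Mg apfu = 0.12505 × 4.78933 = 0.599.

0.599 Mg apfu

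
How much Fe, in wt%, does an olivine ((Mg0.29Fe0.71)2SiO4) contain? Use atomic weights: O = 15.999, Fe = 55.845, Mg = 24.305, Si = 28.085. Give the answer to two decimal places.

42.75 wt%

Molar mass of (Mg0.29Fe0.71)2SiO4: 0.58*24.305 + 1.42*55.845 + 1*28.085 + 4*15.999 = 185.478 g/mol.
Mass of Fe per formula unit: 1.42 × 55.845 = 79.300 g.
Weight fraction Fe = 79.300 / 185.478 = 0.4275.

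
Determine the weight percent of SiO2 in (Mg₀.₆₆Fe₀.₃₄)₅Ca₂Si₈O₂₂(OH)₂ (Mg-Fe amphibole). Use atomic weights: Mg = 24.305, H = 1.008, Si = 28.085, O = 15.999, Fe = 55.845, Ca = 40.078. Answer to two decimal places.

55.51 wt%

Molar mass of (Mg₀.₆₆Fe₀.₃₄)₅Ca₂Si₈O₂₂(OH)₂ = 3.30×24.305 + 1.70×55.845 + 2×40.078 + 8×28.085 + 24×15.999 + 2×1.008 = 865.971 g/mol.
Each formula unit contains 8 Si, equivalent to 8/1 = 8.0000 mol SiO2.
M(SiO2) = 1×28.085 + 2×15.999 = 60.083 g/mol.
Mass of SiO2 per formula unit = 8.0000 × 60.083 = 480.664 g.
SiO2 wt% = 480.664 / 865.971 × 100 = 55.51%.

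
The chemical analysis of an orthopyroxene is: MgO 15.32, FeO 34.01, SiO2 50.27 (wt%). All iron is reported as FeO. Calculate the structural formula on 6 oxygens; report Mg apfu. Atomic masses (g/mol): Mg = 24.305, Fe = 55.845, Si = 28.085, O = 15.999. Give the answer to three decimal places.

0.903 Mg apfu

15.32 wt% MgO ÷ 40.304 g/mol = 0.38011 mol, giving 0.38011 Mg and 0.38011 O.
34.01 wt% FeO ÷ 71.844 g/mol = 0.47339 mol, giving 0.47339 Fe and 0.47339 O.
50.27 wt% SiO2 ÷ 60.083 g/mol = 0.83668 mol, giving 0.83668 Si and 1.67336 O.
Oxygen sums to 2.52686; scaling by 6/2.52686 = 2.37449 puts the formula on 6 O.
Mg: 0.38011 × 2.37449 = 0.903 atoms per formula unit.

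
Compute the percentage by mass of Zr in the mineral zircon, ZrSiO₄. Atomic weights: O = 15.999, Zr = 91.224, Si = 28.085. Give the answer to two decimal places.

49.77 mass %

M(ZrSiO₄) = 183.305 g/mol.
Zr contributes 1 × 91.224 = 91.224 g per mole.
91.224/183.305 = 0.4977 → 49.77%.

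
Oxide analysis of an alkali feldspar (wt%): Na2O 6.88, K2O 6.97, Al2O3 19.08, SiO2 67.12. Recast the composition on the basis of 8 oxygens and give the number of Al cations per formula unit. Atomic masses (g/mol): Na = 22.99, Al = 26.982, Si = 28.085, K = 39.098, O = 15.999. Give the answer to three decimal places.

6.88 wt% Na2O ÷ 61.979 g/mol = 0.11101 mol, giving 0.22202 Na and 0.11101 O.
6.97 wt% K2O ÷ 94.195 g/mol = 0.07400 mol, giving 0.14800 K and 0.07400 O.
19.08 wt% Al2O3 ÷ 101.961 g/mol = 0.18713 mol, giving 0.37426 Al and 0.56139 O.
67.12 wt% SiO2 ÷ 60.083 g/mol = 1.11712 mol, giving 1.11712 Si and 2.23424 O.
Oxygen sums to 2.98064; scaling by 8/2.98064 = 2.68399 puts the formula on 8 O.
Al: 0.37426 × 2.68399 = 1.005 atoms per formula unit.

1.005 Al apfu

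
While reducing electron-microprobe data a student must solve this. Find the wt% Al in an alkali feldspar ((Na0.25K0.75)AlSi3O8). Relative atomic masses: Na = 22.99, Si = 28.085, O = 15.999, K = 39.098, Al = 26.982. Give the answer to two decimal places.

9.84 weight percent

M((Na0.25K0.75)AlSi3O8) = 274.300 g/mol.
Al contributes 1 × 26.982 = 26.982 g per mole.
26.982/274.300 = 0.0984 → 9.84%.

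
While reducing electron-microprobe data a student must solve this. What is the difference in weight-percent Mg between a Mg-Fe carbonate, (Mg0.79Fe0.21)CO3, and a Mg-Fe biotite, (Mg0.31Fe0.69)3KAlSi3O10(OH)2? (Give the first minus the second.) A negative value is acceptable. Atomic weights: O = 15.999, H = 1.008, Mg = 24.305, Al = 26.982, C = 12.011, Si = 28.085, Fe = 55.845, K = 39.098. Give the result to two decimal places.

16.43 percentage points

Mg in (Mg0.79Fe0.21)CO3: molar mass 90.936 g/mol; 0.79×24.305 = 19.201 g → 21.11 wt%.
Mg in (Mg0.31Fe0.69)3KAlSi3O10(OH)2: molar mass 482.542 g/mol; 0.93×24.305 = 22.604 g → 4.68 wt%.
Difference = 21.11 − 4.68 = 16.43 percentage points.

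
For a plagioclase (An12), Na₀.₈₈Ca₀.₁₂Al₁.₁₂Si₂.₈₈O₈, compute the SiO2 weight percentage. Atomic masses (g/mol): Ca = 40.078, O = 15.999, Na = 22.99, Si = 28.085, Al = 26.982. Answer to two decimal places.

Molar mass of Na₀.₈₈Ca₀.₁₂Al₁.₁₂Si₂.₈₈O₈ = 0.88×22.99 + 0.12×40.078 + 1.12×26.982 + 2.88×28.085 + 8×15.999 = 264.137 g/mol.
Each formula unit contains 2.88 Si, equivalent to 2.88/1 = 2.8800 mol SiO2.
M(SiO2) = 1×28.085 + 2×15.999 = 60.083 g/mol.
Mass of SiO2 per formula unit = 2.8800 × 60.083 = 173.039 g.
SiO2 wt% = 173.039 / 264.137 × 100 = 65.51%.

65.51 wt%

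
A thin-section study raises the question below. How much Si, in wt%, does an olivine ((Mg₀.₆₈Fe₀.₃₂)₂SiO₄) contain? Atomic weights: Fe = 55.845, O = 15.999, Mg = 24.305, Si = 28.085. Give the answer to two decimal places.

17.46 wt%

M((Mg₀.₆₈Fe₀.₃₂)₂SiO₄) = 160.877 g/mol.
Si contributes 1 × 28.085 = 28.085 g per mole.
28.085/160.877 = 0.1746 → 17.46%.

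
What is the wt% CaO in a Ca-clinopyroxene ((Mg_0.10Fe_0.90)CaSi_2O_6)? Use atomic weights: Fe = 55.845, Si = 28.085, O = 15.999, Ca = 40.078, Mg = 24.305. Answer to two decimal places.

22.89 wt%

Formula mass = 244.933 g/mol.
1 Ca → 1.0000 mol CaO per formula unit; M(CaO) = 56.077, so CaO mass = 56.077 g.
56.077/244.933 × 100 = 22.89 wt%.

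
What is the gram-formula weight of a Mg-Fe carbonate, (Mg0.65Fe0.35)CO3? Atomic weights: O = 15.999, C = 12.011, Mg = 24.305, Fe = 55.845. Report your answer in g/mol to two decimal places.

95.35 g/mol

The formula mass is the sum 0.65·24.305 + 0.35·55.845 + 1·12.011 + 3·15.999.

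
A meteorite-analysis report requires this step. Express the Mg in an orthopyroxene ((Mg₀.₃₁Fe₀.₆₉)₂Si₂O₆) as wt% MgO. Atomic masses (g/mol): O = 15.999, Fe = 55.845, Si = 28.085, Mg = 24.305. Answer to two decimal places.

Molar mass of (Mg₀.₃₁Fe₀.₆₉)₂Si₂O₆ = 0.62·24.305 + 1.38·55.845 + 2·28.085 + 6·15.999 = 244.299 g/mol.
Each formula unit contains 0.62 Mg, equivalent to 0.62/1 = 0.6200 mol MgO.
M(MgO) = 1×24.305 + 1×15.999 = 40.304 g/mol.
Mass of MgO per formula unit = 0.6200 × 40.304 = 24.988 g.
MgO wt% = 24.988 / 244.299 × 100 = 10.23%.

10.23 wt%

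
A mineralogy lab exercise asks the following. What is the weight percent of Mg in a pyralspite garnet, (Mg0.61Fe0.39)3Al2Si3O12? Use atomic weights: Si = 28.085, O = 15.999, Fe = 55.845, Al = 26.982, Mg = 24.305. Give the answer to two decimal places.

10.11 wt%

M((Mg0.61Fe0.39)3Al2Si3O12) = 440.024 g/mol.
Mg contributes 1.83 × 24.305 = 44.478 g per mole.
44.478/440.024 = 0.1011 → 10.11%.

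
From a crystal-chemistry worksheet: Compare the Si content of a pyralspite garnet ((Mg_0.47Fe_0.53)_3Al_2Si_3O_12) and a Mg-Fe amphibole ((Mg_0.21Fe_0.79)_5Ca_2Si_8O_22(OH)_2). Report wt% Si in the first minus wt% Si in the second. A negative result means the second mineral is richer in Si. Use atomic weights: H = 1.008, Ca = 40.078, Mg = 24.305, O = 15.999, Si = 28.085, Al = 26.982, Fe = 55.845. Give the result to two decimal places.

-5.39 percentage points

M((Mg_0.47Fe_0.53)_3Al_2Si_3O_12) = 453.271 g/mol, so wt% Si = 84.255/453.271 × 100 = 18.59%.
M((Mg_0.21Fe_0.79)_5Ca_2Si_8O_22(OH)_2) = 936.936 g/mol, so wt% Si = 224.680/936.936 × 100 = 23.98%.
18.59 − 23.98 = -5.39 pp.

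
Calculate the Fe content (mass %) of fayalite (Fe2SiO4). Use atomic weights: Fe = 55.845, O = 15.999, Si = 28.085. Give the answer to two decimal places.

M(Fe2SiO4) = 203.771 g/mol.
Fe contributes 2 × 55.845 = 111.690 g per mole.
111.690/203.771 = 0.5481 → 54.81%.

54.81 mass %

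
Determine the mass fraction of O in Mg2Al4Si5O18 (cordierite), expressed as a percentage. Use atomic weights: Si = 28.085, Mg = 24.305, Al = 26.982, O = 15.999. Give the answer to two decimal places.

Formula mass = 2*24.305 + 4*26.982 + 5*28.085 + 18*15.999 = 584.945 g/mol, of which 287.982 g is O.
So O makes up 287.982/584.945 = 0.4923 of the mass, i.e. 49.23%.

49.23 mass %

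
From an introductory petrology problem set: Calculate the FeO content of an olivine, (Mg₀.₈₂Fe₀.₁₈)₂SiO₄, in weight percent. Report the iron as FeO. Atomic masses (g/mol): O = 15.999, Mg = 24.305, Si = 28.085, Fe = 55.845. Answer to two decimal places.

17.01 wt%

Formula mass = 152.045 g/mol.
0.36 Fe → 0.3600 mol FeO per formula unit; M(FeO) = 71.844, so FeO mass = 25.864 g.
25.864/152.045 × 100 = 17.01 wt%.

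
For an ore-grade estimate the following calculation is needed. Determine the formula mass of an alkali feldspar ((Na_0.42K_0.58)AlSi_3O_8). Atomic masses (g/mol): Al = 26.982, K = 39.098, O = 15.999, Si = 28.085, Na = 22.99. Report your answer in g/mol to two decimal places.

M = 0.42(22.99) + 0.58(39.098) + 1(26.982) + 3(28.085) + 8(15.999)

271.56 g/mol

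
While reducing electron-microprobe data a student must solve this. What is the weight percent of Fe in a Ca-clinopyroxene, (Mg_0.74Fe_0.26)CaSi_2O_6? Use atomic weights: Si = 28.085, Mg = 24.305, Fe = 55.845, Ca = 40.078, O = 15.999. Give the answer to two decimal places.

Formula mass = 0.74·24.305 + 0.26·55.845 + 1·40.078 + 2·28.085 + 6·15.999 = 224.747 g/mol, of which 14.520 g is Fe.
So Fe makes up 14.520/224.747 = 0.0646 of the mass, i.e. 6.46%.

6.46 mass %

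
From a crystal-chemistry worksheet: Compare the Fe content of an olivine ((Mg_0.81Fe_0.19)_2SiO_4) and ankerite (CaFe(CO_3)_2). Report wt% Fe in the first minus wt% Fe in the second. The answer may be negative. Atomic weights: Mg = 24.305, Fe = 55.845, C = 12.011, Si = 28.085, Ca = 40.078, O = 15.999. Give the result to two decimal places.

-11.96 percentage points

M((Mg_0.81Fe_0.19)_2SiO_4) = 152.676 g/mol, so wt% Fe = 21.221/152.676 × 100 = 13.90%.
M(CaFe(CO_3)_2) = 215.939 g/mol, so wt% Fe = 55.845/215.939 × 100 = 25.86%.
13.90 − 25.86 = -11.96 pp.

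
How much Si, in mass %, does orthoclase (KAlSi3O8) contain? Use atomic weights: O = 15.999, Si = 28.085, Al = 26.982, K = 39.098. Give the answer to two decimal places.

M(KAlSi3O8) = 278.327 g/mol.
Si contributes 3 × 28.085 = 84.255 g per mole.
84.255/278.327 = 0.3027 → 30.27%.

30.27 mass %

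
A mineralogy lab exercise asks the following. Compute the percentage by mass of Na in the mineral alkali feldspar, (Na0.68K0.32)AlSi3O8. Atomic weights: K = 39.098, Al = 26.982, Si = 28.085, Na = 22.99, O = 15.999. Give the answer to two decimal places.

5.85 weight percent

Molar mass of (Na0.68K0.32)AlSi3O8: 0.68·22.99 + 0.32·39.098 + 1·26.982 + 3·28.085 + 8·15.999 = 267.374 g/mol.
Mass of Na per formula unit: 0.68 × 22.99 = 15.633 g.
Weight fraction Na = 15.633 / 267.374 = 0.0585.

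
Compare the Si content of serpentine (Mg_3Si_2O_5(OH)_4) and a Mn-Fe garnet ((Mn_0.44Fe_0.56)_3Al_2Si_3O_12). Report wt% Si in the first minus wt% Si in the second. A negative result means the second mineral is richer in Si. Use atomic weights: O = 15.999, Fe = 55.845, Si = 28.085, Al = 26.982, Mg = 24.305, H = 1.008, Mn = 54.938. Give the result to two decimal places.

3.30 percentage points

Si in Mg_3Si_2O_5(OH)_4: molar mass 277.108 g/mol; 2×28.085 = 56.170 g → 20.27 wt%.
Si in (Mn_0.44Fe_0.56)_3Al_2Si_3O_12: molar mass 496.545 g/mol; 3×28.085 = 84.255 g → 16.97 wt%.
Difference = 20.27 − 16.97 = 3.30 percentage points.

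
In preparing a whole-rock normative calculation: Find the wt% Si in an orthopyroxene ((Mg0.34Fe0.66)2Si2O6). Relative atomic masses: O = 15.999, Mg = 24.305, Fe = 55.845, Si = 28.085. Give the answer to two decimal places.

M((Mg0.34Fe0.66)2Si2O6) = 242.407 g/mol.
Si contributes 2 × 28.085 = 56.170 g per mole.
56.170/242.407 = 0.2317 → 23.17%.

23.17 wt%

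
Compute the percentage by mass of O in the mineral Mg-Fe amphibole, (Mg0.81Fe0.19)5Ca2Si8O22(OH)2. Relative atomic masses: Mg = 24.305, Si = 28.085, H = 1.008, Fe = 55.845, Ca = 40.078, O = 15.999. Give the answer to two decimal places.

M((Mg0.81Fe0.19)5Ca2Si8O22(OH)2) = 842.316 g/mol.
O contributes 24 × 15.999 = 383.976 g per mole.
383.976/842.316 = 0.4559 → 45.59%.

45.59 mass %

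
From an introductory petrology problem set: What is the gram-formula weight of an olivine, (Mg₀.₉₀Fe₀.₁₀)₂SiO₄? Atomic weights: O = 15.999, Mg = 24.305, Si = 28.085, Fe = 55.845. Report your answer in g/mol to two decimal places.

M = 1.80(24.305) + 0.20(55.845) + 1(28.085) + 4(15.999)

147.00 g/mol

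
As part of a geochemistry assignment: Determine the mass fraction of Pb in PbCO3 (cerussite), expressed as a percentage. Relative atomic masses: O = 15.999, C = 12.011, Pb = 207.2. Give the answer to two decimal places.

77.54 wt%

M(PbCO3) = 267.208 g/mol.
Pb contributes 1 × 207.2 = 207.200 g per mole.
207.200/267.208 = 0.7754 → 77.54%.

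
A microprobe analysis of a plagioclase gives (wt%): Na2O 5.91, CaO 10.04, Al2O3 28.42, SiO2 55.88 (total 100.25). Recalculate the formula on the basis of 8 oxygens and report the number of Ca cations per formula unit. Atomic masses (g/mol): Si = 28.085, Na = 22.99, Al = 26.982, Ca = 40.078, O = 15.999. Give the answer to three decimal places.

5.91 wt% Na2O ÷ 61.979 g/mol = 0.09535 mol, giving 0.19070 Na and 0.09535 O.
10.04 wt% CaO ÷ 56.077 g/mol = 0.17904 mol, giving 0.17904 Ca and 0.17904 O.
28.42 wt% Al2O3 ÷ 101.961 g/mol = 0.27873 mol, giving 0.55746 Al and 0.83619 O.
55.88 wt% SiO2 ÷ 60.083 g/mol = 0.93005 mol, giving 0.93005 Si and 1.86010 O.
Oxygen sums to 2.97068; scaling by 8/2.97068 = 2.69299 puts the formula on 8 O.
Ca: 0.17904 × 2.69299 = 0.482 atoms per formula unit.

0.482 Ca apfu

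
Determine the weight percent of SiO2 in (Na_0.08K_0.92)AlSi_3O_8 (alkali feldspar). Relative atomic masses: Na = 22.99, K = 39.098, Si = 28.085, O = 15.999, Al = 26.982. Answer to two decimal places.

65.06 wt%

M((Na_0.08K_0.92)AlSi_3O_8) = 277.038 g/mol; M(SiO2) = 60.083 g/mol.
Moles SiO2 per formula unit = 3 Si ÷ 1 = 3.0000.
SiO2 fraction = (3.0000 × 60.083) / 277.038 = 180.249/277.038 = 0.6506.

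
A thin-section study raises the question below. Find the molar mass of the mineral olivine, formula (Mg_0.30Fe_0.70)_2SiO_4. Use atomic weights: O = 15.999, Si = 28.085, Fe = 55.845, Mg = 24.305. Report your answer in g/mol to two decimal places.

184.85 g/mol

The formula mass is the sum 0.60*24.305 + 1.40*55.845 + 1*28.085 + 4*15.999.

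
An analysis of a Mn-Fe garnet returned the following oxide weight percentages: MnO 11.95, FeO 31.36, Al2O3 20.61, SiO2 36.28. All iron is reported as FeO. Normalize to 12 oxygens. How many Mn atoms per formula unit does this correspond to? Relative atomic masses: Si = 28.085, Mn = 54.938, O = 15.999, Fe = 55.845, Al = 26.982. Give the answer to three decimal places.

0.836 Mn apfu

MnO (M=70.937): mol = 0.16846; Mn = 0.16846, O = 0.16846.
FeO (M=71.844): mol = 0.43650; Fe = 0.43650, O = 0.43650.
Al2O3 (M=101.961): mol = 0.20214; Al = 0.40428, O = 0.60642.
SiO2 (M=60.083): mol = 0.60383; Si = 0.60383, O = 1.20766.
ΣO = 2.41904; factor = 12/ΣO = 4.96065.
Mn apfu = 0.16846 × 4.96065 = 0.836.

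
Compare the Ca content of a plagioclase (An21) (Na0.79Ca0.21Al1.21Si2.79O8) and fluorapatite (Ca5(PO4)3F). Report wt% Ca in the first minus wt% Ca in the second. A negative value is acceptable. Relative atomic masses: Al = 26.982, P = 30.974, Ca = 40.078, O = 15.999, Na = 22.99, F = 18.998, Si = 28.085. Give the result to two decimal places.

First mineral: 8.416 g Ca in 265.576 g formula = 3.17 wt% Ca.
Second mineral: 200.390 g Ca in 504.298 g formula = 39.74 wt% Ca.
3.17% − 39.74% gives a difference of -36.57 percentage points.

-36.57 percentage points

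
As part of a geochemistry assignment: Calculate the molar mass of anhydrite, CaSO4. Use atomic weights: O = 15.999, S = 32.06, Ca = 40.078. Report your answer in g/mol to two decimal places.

Ca: 1 × 40.078 = 40.0780
S: 1 × 32.06 = 32.0600
O: 4 × 15.999 = 63.9960
Summing the contributions gives the formula mass.

136.13 g/mol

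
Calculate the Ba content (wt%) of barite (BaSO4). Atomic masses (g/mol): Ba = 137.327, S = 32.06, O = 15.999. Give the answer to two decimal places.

58.84 wt%

Molar mass of BaSO4: 1×137.327 + 1×32.06 + 4×15.999 = 233.383 g/mol.
Mass of Ba per formula unit: 1 × 137.327 = 137.327 g.
Weight fraction Ba = 137.327 / 233.383 = 0.5884.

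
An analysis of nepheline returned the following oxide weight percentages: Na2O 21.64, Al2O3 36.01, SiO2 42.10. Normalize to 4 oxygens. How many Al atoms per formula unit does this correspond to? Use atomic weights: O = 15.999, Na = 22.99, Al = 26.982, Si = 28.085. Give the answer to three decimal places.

1.005 Al apfu

21.64 wt% Na2O ÷ 61.979 g/mol = 0.34915 mol, giving 0.69830 Na and 0.34915 O.
36.01 wt% Al2O3 ÷ 101.961 g/mol = 0.35317 mol, giving 0.70634 Al and 1.05951 O.
42.10 wt% SiO2 ÷ 60.083 g/mol = 0.70070 mol, giving 0.70070 Si and 1.40140 O.
Oxygen sums to 2.81006; scaling by 4/2.81006 = 1.42346 puts the formula on 4 O.
Al: 0.70634 × 1.42346 = 1.005 atoms per formula unit.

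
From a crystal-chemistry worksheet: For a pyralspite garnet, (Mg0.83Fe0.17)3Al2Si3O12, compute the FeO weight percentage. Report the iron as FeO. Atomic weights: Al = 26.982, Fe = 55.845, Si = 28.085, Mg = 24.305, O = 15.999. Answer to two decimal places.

Molar mass of (Mg0.83Fe0.17)3Al2Si3O12 = 2.49*24.305 + 0.51*55.845 + 2*26.982 + 3*28.085 + 12*15.999 = 419.207 g/mol.
Each formula unit contains 0.51 Fe, equivalent to 0.51/1 = 0.5100 mol FeO.
M(FeO) = 1×55.845 + 1×15.999 = 71.844 g/mol.
Mass of FeO per formula unit = 0.5100 × 71.844 = 36.640 g.
FeO wt% = 36.640 / 419.207 × 100 = 8.74%.

8.74 wt%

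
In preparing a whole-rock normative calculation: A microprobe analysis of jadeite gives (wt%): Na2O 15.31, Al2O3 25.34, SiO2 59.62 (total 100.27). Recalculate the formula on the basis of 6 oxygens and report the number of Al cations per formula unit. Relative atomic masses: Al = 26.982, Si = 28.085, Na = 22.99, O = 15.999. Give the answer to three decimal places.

1.002 Al apfu

15.31 wt% Na2O ÷ 61.979 g/mol = 0.24702 mol, giving 0.49404 Na and 0.24702 O.
25.34 wt% Al2O3 ÷ 101.961 g/mol = 0.24853 mol, giving 0.49706 Al and 0.74559 O.
59.62 wt% SiO2 ÷ 60.083 g/mol = 0.99229 mol, giving 0.99229 Si and 1.98458 O.
Oxygen sums to 2.97719; scaling by 6/2.97719 = 2.01532 puts the formula on 6 O.
Al: 0.49706 × 2.01532 = 1.002 atoms per formula unit.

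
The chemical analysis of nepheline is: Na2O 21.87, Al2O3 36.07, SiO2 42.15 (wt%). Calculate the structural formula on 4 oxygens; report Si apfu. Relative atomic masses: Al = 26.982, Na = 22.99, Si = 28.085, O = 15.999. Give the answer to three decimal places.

Na2O: 21.87/61.979 = 0.35286 mol → 0.70572 mol Na, 0.35286 mol O.
Al2O3: 36.07/101.961 = 0.35376 mol → 0.70752 mol Al, 1.06128 mol O.
SiO2: 42.15/60.083 = 0.70153 mol → 0.70153 mol Si, 1.40306 mol O.
Total oxygen = 2.81720 mol. Normalization factor = 4/2.81720 = 1.41985.
Si per 4 O = 0.70153 × 1.41985 = 0.996.

0.996 Si apfu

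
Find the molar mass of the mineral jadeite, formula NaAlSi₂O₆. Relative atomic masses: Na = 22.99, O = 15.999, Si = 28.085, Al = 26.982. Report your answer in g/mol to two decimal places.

202.14 g/mol

M = 1×22.99 + 1×26.982 + 2×28.085 + 6×15.999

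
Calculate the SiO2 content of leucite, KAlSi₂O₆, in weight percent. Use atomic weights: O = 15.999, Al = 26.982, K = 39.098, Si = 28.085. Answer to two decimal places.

Formula mass = 218.244 g/mol.
2 Si → 2.0000 mol SiO2 per formula unit; M(SiO2) = 60.083, so SiO2 mass = 120.166 g.
120.166/218.244 × 100 = 55.06 wt%.

55.06 wt%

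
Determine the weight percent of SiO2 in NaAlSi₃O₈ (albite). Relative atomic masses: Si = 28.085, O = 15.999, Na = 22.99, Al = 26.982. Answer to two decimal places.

68.74 wt%

Formula mass = 262.219 g/mol.
3 Si → 3.0000 mol SiO2 per formula unit; M(SiO2) = 60.083, so SiO2 mass = 180.249 g.
180.249/262.219 × 100 = 68.74 wt%.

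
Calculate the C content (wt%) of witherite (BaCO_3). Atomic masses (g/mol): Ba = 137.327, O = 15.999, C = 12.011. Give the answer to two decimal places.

M(BaCO_3) = 197.335 g/mol.
C contributes 1 × 12.011 = 12.011 g per mole.
12.011/197.335 = 0.0609 → 6.09%.

6.09 wt%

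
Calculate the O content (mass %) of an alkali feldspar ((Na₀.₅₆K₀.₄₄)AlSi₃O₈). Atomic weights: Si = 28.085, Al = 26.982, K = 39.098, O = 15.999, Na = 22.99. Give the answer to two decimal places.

47.53 mass %

Molar mass of (Na₀.₅₆K₀.₄₄)AlSi₃O₈: 0.56*22.99 + 0.44*39.098 + 1*26.982 + 3*28.085 + 8*15.999 = 269.307 g/mol.
Mass of O per formula unit: 8 × 15.999 = 127.992 g.
Weight fraction O = 127.992 / 269.307 = 0.4753.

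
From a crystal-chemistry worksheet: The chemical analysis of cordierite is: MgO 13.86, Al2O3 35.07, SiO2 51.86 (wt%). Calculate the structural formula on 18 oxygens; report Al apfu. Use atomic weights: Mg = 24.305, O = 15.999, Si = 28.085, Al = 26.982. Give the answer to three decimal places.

MgO: 13.86/40.304 = 0.34389 mol → 0.34389 mol Mg, 0.34389 mol O.
Al2O3: 35.07/101.961 = 0.34396 mol → 0.68792 mol Al, 1.03188 mol O.
SiO2: 51.86/60.083 = 0.86314 mol → 0.86314 mol Si, 1.72628 mol O.
Total oxygen = 3.10205 mol. Normalization factor = 18/3.10205 = 5.80261.
Al per 18 O = 0.68792 × 5.80261 = 3.992.

3.992 Al apfu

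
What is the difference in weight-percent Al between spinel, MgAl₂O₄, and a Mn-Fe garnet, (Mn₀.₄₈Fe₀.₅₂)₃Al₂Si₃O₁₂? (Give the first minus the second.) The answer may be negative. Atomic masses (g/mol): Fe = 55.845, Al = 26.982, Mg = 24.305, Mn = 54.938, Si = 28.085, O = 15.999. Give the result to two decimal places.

27.06 percentage points

Al in MgAl₂O₄: molar mass 142.265 g/mol; 2×26.982 = 53.964 g → 37.93 wt%.
Al in (Mn₀.₄₈Fe₀.₅₂)₃Al₂Si₃O₁₂: molar mass 496.436 g/mol; 2×26.982 = 53.964 g → 10.87 wt%.
Difference = 37.93 − 10.87 = 27.06 percentage points.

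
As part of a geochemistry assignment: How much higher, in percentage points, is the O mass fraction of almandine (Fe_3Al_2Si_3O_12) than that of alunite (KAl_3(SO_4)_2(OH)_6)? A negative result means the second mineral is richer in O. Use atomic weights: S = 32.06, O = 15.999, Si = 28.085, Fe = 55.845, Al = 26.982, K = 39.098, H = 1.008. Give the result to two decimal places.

M(Fe_3Al_2Si_3O_12) = 497.742 g/mol, so wt% O = 191.988/497.742 × 100 = 38.57%.
M(KAl_3(SO_4)_2(OH)_6) = 414.198 g/mol, so wt% O = 223.986/414.198 × 100 = 54.08%.
38.57 − 54.08 = -15.51 pp.

-15.51 percentage points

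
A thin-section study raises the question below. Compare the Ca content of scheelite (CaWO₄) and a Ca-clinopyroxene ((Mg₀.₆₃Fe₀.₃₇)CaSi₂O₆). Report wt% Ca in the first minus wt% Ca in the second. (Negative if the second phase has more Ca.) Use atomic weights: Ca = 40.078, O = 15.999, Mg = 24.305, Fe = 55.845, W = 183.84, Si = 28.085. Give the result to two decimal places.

-3.64 percentage points

M(CaWO₄) = 287.914 g/mol, so wt% Ca = 40.078/287.914 × 100 = 13.92%.
M((Mg₀.₆₃Fe₀.₃₇)CaSi₂O₆) = 228.217 g/mol, so wt% Ca = 40.078/228.217 × 100 = 17.56%.
13.92 − 17.56 = -3.64 pp.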